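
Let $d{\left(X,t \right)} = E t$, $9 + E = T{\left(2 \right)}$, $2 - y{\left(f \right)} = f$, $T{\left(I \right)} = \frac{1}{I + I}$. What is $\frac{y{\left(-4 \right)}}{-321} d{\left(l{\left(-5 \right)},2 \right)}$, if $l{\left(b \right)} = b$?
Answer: $\frac{35}{107} \approx 0.3271$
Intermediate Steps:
$T{\left(I \right)} = \frac{1}{2 I}$
$y{\left(f \right)} = 2 - f$
$E = - \frac{35}{4}$ ($E = -9 + \frac{1}{2 \cdot 2} = -9 + \frac{1}{2} \cdot \frac{1}{2} = -9 + \frac{1}{4} = - \frac{35}{4} \approx -8.75$)
$d{\left(X,t \right)} = - \frac{35 t}{4}$
$\frac{y{\left(-4 \right)}}{-321} d{\left(l{\left(-5 \right)},2 \right)} = \frac{2 - -4}{-321} \left(\left(- \frac{35}{4}\right) 2\right) = \left(2 + 4\right) \left(- \frac{1}{321}\right) \left(- \frac{35}{2}\right) = 6 \left(- \frac{1}{321}\right) \left(- \frac{35}{2}\right) = \left(- \frac{2}{107}\right) \left(- \frac{35}{2}\right) = \frac{35}{107}$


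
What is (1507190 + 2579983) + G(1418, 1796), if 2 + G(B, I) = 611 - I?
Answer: 4085986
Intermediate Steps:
G(B, I) = 609 - I (G(B, I) = -2 + (611 - I) = 609 - I)
(1507190 + 2579983) + G(1418, 1796) = (1507190 + 2579983) + (609 - 1*1796) = 4087173 + (609 - 1796) = 4087173 - 1187 = 4085986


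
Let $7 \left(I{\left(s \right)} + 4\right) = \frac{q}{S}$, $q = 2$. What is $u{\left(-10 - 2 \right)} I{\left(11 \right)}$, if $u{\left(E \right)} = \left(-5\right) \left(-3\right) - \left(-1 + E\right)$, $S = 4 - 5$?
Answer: $-120$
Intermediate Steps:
$S = -1$ ($S = 4 - 5 = -1$)
$u{\left(E \right)} = 16 - E$ ($u{\left(E \right)} = 15 - \left(-1 + E\right) = 16 - E$)
$I{\left(s \right)} = - \frac{30}{7}$ ($I{\left(s \right)} = -4 + \frac{2 \frac{1}{-1}}{7} = -4 + \frac{2 \left(-1\right)}{7} = -4 + \frac{1}{7} \left(-2\right) = -4 - \frac{2}{7} = - \frac{30}{7}$)
$u{\left(-10 - 2 \right)} I{\left(11 \right)} = \left(16 - \left(-10 - 2\right)\right) \left(- \frac{30}{7}\right) = \left(16 - -12\right) \left(- \frac{30}{7}\right) = \left(16 + 12\right) \left(- \frac{30}{7}\right) = 28 \left(- \frac{30}{7}\right) = -120$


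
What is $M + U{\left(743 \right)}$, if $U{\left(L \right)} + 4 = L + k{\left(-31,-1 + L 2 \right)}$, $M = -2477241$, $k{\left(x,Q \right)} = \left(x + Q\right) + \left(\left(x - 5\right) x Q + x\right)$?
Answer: $-817819$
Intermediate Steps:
$k{\left(x,Q \right)} = Q + 2 x + Q x \left(-5 + x\right)$ ($k{\left(x,Q \right)} = \left(Q + x\right) + \left(\left(x - 5\right) x Q + x\right) = \left(Q + x\right) + \left(\left(-5 + x\right) x Q + x\right) = \left(Q + x\right) + \left(x \left(-5 + x\right) Q + x\right) = \left(Q + x\right) + \left(Q x \left(-5 + x\right) + x\right) = \left(Q + x\right) + \left(x + Q x \left(-5 + x\right)\right) = Q + 2 x + Q x \left(-5 + x\right)$)
$U{\left(L \right)} = -1183 + 2235 L$ ($U{\left(L \right)} = -4 + \left(L + \left(\left(-1 + L 2\right) + 2 \left(-31\right) + \left(-1 + L 2\right) \left(-31\right)^{2} - 5 \left(-1 + L 2\right) \left(-31\right)\right)\right) = -4 + \left(L + \left(\left(-1 + 2 L\right) - 62 + \left(-1 + 2 L\right) 961 - 5 \left(-1 + 2 L\right) \left(-31\right)\right)\right) = -4 + \left(L + \left(\left(-1 + 2 L\right) - 62 + \left(-961 + 1922 L\right) + \left(-155 + 310 L\right)\right)\right) = -4 + \left(L + \left(-1179 + 2234 L\right)\right) = -4 + \left(-1179 + 2235 L\right) = -1183 + 2235 L$)
$M + U{\left(743 \right)} = -2477241 + \left(-1183 + 2235 \cdot 743\right) = -2477241 + \left(-1183 + 1660605\right) = -2477241 + 1659422 = -817819$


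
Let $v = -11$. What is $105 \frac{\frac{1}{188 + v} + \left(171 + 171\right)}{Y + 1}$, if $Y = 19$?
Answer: $\frac{423745}{236} \approx 1795.5$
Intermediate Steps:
$105 \frac{\frac{1}{188 + v} + \left(171 + 171\right)}{Y + 1} = 105 \frac{\frac{1}{188 - 11} + \left(171 + 171\right)}{19 + 1} = 105 \frac{\frac{1}{177} + 342}{20} = 105 \left(\frac{1}{177} + 342\right) \frac{1}{20} = 105 \cdot \frac{60535}{177} \cdot \frac{1}{20} = 105 \cdot \frac{12107}{708} = \frac{423745}{236}$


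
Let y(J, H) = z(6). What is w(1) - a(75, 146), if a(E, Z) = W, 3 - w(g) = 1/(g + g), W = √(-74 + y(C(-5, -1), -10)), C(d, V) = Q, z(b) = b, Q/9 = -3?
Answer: 5/2 - 2*I*√17 ≈ 2.5 - 8.2462*I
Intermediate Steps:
Q = -27 (Q = 9*(-3) = -27)
C(d, V) = -27
y(J, H) = 6
W = 2*I*√17 (W = √(-74 + 6) = √(-68) = 2*I*√17 ≈ 8.2462*I)
w(g) = 3 - 1/(2*g) (w(g) = 3 - 1/(g + g) = 3 - 1/(2*g))
a(E, Z) = 2*I*√17
w(1) - a(75, 146) = (3 - ½/1) - 2*I*√17 = (3 - ½*1) - 2*I*√17 = (3 - ½) - 2*I*√17 = 5/2 - 2*I*√17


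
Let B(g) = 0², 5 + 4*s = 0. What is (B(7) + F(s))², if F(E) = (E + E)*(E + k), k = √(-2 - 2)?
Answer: -975/64 - 125*I/4 ≈ -15.234 - 31.25*I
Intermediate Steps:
s = -5/4 (s = -5/4 + (¼)*0 = -5/4 + 0 = -5/4 ≈ -1.2500)
B(g) = 0
k = 2*I (k = √(-4) = 2*I ≈ 2.0*I)
F(E) = 2*E*(E + 2*I) (F(E) = (E + E)*(E + 2*I) = (2*E)*(E + 2*I) = 2*E*(E + 2*I))
(B(7) + F(s))² = (0 + 2*(-5/4)*(-5/4 + 2*I))² = (0 + (25/8 - 5*I))² = (25/8 - 5*I)²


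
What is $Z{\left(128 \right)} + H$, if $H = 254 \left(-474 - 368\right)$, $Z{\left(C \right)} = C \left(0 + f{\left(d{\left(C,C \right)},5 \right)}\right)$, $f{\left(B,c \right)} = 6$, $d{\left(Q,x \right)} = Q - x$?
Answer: $-213100$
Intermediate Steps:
$Z{\left(C \right)} = 6 C$ ($Z{\left(C \right)} = C \left(0 + 6\right) = C 6 = 6 C$)
$H = -213868$ ($H = 254 \left(-842\right) = -213868$)
$Z{\left(128 \right)} + H = 6 \cdot 128 - 213868 = 768 - 213868 = -213100$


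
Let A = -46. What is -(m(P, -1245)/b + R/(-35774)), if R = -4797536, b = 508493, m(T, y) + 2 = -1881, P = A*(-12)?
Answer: -39345905013/293400461 ≈ -134.10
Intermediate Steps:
P = 552 (P = -46*(-12) = 552)
m(T, y) = -1883 (m(T, y) = -2 - 1881 = -1883)
-(m(P, -1245)/b + R/(-35774)) = -(-1883/508493 - 4797536/(-35774)) = -(-1883*1/508493 - 4797536*(-1/35774)) = -(-1883/508493 + 2398768/17887) = -1*39345905013/293400461 = -39345905013/293400461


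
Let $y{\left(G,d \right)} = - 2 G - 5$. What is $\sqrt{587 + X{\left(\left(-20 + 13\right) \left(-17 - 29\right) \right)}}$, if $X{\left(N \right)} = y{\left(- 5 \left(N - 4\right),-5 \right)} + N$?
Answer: $2 \sqrt{1021} \approx 63.906$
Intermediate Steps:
$y{\left(G,d \right)} = -5 - 2 G$
$X{\left(N \right)} = -45 + 11 N$ ($X{\left(N \right)} = \left(-5 - 2 \left(- 5 \left(N - 4\right)\right)\right) + N = \left(-5 - 2 \left(- 5 \left(-4 + N\right)\right)\right) + N = \left(-5 - 2 \left(20 - 5 N\right)\right) + N = \left(-5 + \left(-40 + 10 N\right)\right) + N = \left(-45 + 10 N\right) + N = -45 + 11 N$)
$\sqrt{587 + X{\left(\left(-20 + 13\right) \left(-17 - 29\right) \right)}} = \sqrt{587 - \left(45 - 11 \left(-20 + 13\right) \left(-17 - 29\right)\right)} = \sqrt{587 - \left(45 - 11 \left(\left(-7\right) \left(-46\right)\right)\right)} = \sqrt{587 + \left(-45 + 11 \cdot 322\right)} = \sqrt{587 + \left(-45 + 3542\right)} = \sqrt{587 + 3497} = \sqrt{4084} = 2 \sqrt{1021}$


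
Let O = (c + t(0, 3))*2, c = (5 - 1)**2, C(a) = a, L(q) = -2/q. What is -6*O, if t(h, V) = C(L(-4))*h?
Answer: -192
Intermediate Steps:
c = 16 (c = 4**2 = 16)
t(h, V) = h/2 (t(h, V) = (-2/(-4))*h = (-2*(-1/4))*h = h/2)
O = 32 (O = (16 + (1/2)*0)*2 = (16 + 0)*2 = 16*2 = 32)
-6*O = -6*32 = -192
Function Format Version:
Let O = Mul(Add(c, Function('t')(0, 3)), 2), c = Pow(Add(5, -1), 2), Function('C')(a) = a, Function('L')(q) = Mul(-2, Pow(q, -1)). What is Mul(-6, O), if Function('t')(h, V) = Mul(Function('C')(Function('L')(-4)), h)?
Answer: -192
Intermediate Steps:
c = 16 (c = Pow(4, 2) = 16)
Function('t')(h, V) = Mul(Rational(1, 2), h) (Function('t')(h, V) = Mul(Mul(-2, Pow(-4, -1)), h) = Mul(Mul(-2, Rational(-1, 4)), h) = Mul(Rational(1, 2), h))
O = 32 (O = Mul(Add(16, Mul(Rational(1, 2), 0)), 2) = Mul(Add(16, 0), 2) = Mul(16, 2) = 32)
Mul(-6, O) = Mul(-6, 32) = -192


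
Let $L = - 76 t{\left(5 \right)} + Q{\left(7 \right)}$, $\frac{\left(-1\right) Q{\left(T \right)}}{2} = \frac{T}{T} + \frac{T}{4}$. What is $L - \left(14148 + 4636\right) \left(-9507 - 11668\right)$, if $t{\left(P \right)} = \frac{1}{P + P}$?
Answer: $\frac{3977511869}{10} \approx 3.9775 \cdot 10^{8}$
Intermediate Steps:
$t{\left(P \right)} = \frac{1}{2 P}$
$Q{\left(T \right)} = -2 - \frac{T}{2}$ ($Q{\left(T \right)} = - 2 \left(\frac{T}{T} + \frac{T}{4}\right) = - 2 \left(1 + T \frac{1}{4}\right) = - 2 \left(1 + \frac{T}{4}\right) = -2 - \frac{T}{2}$)
$L = - \frac{131}{10}$ ($L = - 76 \frac{1}{2 \cdot 5} - \frac{11}{2} = - 76 \cdot \frac{1}{2} \cdot \frac{1}{5} - \frac{11}{2} = \left(-76\right) \frac{1}{10} - \frac{11}{2} = - \frac{38}{5} - \frac{11}{2} = - \frac{131}{10} \approx -13.1$)
$L - \left(14148 + 4636\right) \left(-9507 - 11668\right) = - \frac{131}{10} - \left(14148 + 4636\right) \left(-9507 - 11668\right) = - \frac{131}{10} - 18784 \left(-21175\right) = - \frac{131}{10} - -397751200 = - \frac{131}{10} + 397751200 = \frac{3977511869}{10}$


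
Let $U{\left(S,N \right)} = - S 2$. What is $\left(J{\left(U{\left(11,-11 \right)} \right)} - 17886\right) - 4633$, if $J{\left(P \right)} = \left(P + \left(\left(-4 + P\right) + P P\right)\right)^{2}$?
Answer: $167577$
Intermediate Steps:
$U{\left(S,N \right)} = - 2 S$
$J{\left(P \right)} = \left(-4 + P^{2} + 2 P\right)^{2}$ ($J{\left(P \right)} = \left(P + \left(\left(-4 + P\right) + P^{2}\right)\right)^{2} = \left(P + \left(-4 + P + P^{2}\right)\right)^{2} = \left(-4 + P^{2} + 2 P\right)^{2}$)
$\left(J{\left(U{\left(11,-11 \right)} \right)} - 17886\right) - 4633 = \left(\left(-4 + \left(\left(-2\right) 11\right)^{2} + 2 \left(\left(-2\right) 11\right)\right)^{2} - 17886\right) - 4633 = \left(\left(-4 + \left(-22\right)^{2} + 2 \left(-22\right)\right)^{2} - 17886\right) - 4633 = \left(\left(-4 + 484 - 44\right)^{2} - 17886\right) - 4633 = \left(436^{2} - 17886\right) - 4633 = \left(190096 - 17886\right) - 4633 = 172210 - 4633 = 167577$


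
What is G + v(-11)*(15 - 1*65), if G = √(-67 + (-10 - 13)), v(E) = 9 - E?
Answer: -1000 + 3*I*√10 ≈ -1000.0 + 9.4868*I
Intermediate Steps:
G = 3*I*√10 (G = √(-67 - 23) = √(-90) = 3*I*√10 ≈ 9.4868*I)
G + v(-11)*(15 - 1*65) = 3*I*√10 + (9 - 1*(-11))*(15 - 1*65) = 3*I*√10 + (9 + 11)*(15 - 65) = 3*I*√10 + 20*(-50) = 3*I*√10 - 1000 = -1000 + 3*I*√10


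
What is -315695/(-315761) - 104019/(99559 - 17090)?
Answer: -6810092504/26040493909 ≈ -0.26152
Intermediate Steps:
-315695/(-315761) - 104019/(99559 - 17090) = -315695*(-1/315761) - 104019/82469 = 315695/315761 - 104019*1/82469 = 315695/315761 - 104019/82469 = -6810092504/26040493909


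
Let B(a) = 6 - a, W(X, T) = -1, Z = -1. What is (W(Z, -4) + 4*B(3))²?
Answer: 121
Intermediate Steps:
(W(Z, -4) + 4*B(3))² = (-1 + 4*(6 - 1*3))² = (-1 + 4*(6 - 3))² = (-1 + 4*3)² = (-1 + 12)² = 11² = 121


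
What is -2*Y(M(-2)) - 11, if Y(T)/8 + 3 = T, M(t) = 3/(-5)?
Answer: 233/5 ≈ 46.600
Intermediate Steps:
M(t) = -⅗ (M(t) = 3*(-⅕) = -⅗)
Y(T) = -24 + 8*T
-2*Y(M(-2)) - 11 = -2*(-24 + 8*(-⅗)) - 11 = -2*(-24 - 24/5) - 11 = -2*(-144/5) - 11 = 288/5 - 11 = 233/5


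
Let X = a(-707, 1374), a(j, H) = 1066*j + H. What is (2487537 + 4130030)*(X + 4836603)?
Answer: 27028228161605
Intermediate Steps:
a(j, H) = H + 1066*j
X = -752288 (X = 1374 + 1066*(-707) = 1374 - 753662 = -752288)
(2487537 + 4130030)*(X + 4836603) = (2487537 + 4130030)*(-752288 + 4836603) = 6617567*4084315 = 27028228161605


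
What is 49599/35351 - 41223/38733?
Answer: 154614598/456416761 ≈ 0.33876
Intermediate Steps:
49599/35351 - 41223/38733 = 49599*(1/35351) - 41223*1/38733 = 49599/35351 - 13741/12911 = 154614598/456416761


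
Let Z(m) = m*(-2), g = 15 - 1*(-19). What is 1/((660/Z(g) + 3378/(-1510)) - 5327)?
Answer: -12835/68525333 ≈ -0.00018730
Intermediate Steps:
g = 34 (g = 15 + 19 = 34)
Z(m) = -2*m
1/((660/Z(g) + 3378/(-1510)) - 5327) = 1/((660/((-2*34)) + 3378/(-1510)) - 5327) = 1/((660/(-68) + 3378*(-1/1510)) - 5327) = 1/((660*(-1/68) - 1689/755) - 5327) = 1/((-165/17 - 1689/755) - 5327) = 1/(-153288/12835 - 5327) = 1/(-68525333/12835) = -12835/68525333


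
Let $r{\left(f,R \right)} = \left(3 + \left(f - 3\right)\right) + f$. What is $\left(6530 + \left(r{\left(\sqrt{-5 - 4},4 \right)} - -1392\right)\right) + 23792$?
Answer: $31714 + 6 i \approx 31714.0 + 6.0 i$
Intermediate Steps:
$r{\left(f,R \right)} = 2 f$ ($r{\left(f,R \right)} = \left(3 + \left(-3 + f\right)\right) + f = f + f = 2 f$)
$\left(6530 + \left(r{\left(\sqrt{-5 - 4},4 \right)} - -1392\right)\right) + 23792 = \left(6530 + \left(2 \sqrt{-5 - 4} - -1392\right)\right) + 23792 = \left(6530 + \left(2 \sqrt{-9} + 1392\right)\right) + 23792 = \left(6530 + \left(2 \cdot 3 i + 1392\right)\right) + 23792 = \left(6530 + \left(6 i + 1392\right)\right) + 23792 = \left(6530 + \left(1392 + 6 i\right)\right) + 23792 = \left(7922 + 6 i\right) + 23792 = 31714 + 6 i$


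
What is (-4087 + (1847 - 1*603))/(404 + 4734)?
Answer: -2843/5138 ≈ -0.55333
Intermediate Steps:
(-4087 + (1847 - 1*603))/(404 + 4734) = (-4087 + (1847 - 603))/5138 = (-4087 + 1244)*(1/5138) = -2843*1/5138 = -2843/5138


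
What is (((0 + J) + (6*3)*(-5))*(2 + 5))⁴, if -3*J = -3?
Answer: 150644120641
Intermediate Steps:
J = 1 (J = -⅓*(-3) = 1)
(((0 + J) + (6*3)*(-5))*(2 + 5))⁴ = (((0 + 1) + (6*3)*(-5))*(2 + 5))⁴ = ((1 + 18*(-5))*7)⁴ = ((1 - 90)*7)⁴ = (-89*7)⁴ = (-623)⁴ = 150644120641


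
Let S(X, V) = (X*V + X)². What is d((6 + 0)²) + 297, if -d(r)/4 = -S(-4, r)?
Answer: 87913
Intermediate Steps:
S(X, V) = (X + V*X)² (S(X, V) = (V*X + X)² = (X + V*X)²)
d(r) = 64*(1 + r)² (d(r) = -(-4)*(-4)²*(1 + r)² = -(-4)*16*(1 + r)² = -(-64)*(1 + r)² = 64*(1 + r)²)
d((6 + 0)²) + 297 = 64*(1 + (6 + 0)²)² + 297 = 64*(1 + 6²)² + 297 = 64*(1 + 36)² + 297 = 64*37² + 297 = 64*1369 + 297 = 87616 + 297 = 87913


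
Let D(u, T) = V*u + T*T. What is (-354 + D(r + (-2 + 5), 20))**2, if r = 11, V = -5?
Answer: 576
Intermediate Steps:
D(u, T) = T**2 - 5*u (D(u, T) = -5*u + T*T = -5*u + T**2 = T**2 - 5*u)
(-354 + D(r + (-2 + 5), 20))**2 = (-354 + (20**2 - 5*(11 + (-2 + 5))))**2 = (-354 + (400 - 5*(11 + 3)))**2 = (-354 + (400 - 5*14))**2 = (-354 + (400 - 70))**2 = (-354 + 330)**2 = (-24)**2 = 576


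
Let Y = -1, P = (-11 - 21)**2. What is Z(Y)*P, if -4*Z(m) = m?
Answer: 256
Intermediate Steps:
P = 1024 (P = (-32)**2 = 1024)
Z(m) = -m/4
Z(Y)*P = -1/4*(-1)*1024 = (1/4)*1024 = 256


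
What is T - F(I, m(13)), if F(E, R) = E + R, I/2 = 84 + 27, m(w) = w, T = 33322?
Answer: 33087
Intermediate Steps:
I = 222 (I = 2*(84 + 27) = 2*111 = 222)
T - F(I, m(13)) = 33322 - (222 + 13) = 33322 - 1*235 = 33322 - 235 = 33087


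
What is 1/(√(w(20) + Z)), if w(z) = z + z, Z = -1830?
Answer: -I*√1790/1790 ≈ -0.023636*I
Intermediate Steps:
w(z) = 2*z
1/(√(w(20) + Z)) = 1/(√(2*20 - 1830)) = 1/(√(40 - 1830)) = 1/(√(-1790)) = 1/(I*√1790) = -I*√1790/1790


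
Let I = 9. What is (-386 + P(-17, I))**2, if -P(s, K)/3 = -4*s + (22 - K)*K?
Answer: 885481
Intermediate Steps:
P(s, K) = 12*s - 3*K*(22 - K) (P(s, K) = -3*(-4*s + (22 - K)*K) = -3*(-4*s + K*(22 - K)) = 12*s - 3*K*(22 - K))
(-386 + P(-17, I))**2 = (-386 + (-66*9 + 3*9**2 + 12*(-17)))**2 = (-386 + (-594 + 3*81 - 204))**2 = (-386 + (-594 + 243 - 204))**2 = (-386 - 555)**2 = (-941)**2 = 885481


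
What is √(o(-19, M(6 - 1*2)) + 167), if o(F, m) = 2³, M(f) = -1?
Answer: 5*√7 ≈ 13.229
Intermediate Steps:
o(F, m) = 8
√(o(-19, M(6 - 1*2)) + 167) = √(8 + 167) = √175 = 5*√7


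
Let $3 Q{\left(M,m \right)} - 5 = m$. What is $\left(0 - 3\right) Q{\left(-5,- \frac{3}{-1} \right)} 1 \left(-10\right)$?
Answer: $80$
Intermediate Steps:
$Q{\left(M,m \right)} = \frac{5}{3} + \frac{m}{3}$
$\left(0 - 3\right) Q{\left(-5,- \frac{3}{-1} \right)} 1 \left(-10\right) = \left(0 - 3\right) \left(\frac{5}{3} + \frac{\left(-3\right) \frac{1}{-1}}{3}\right) 1 \left(-10\right) = - 3 \left(\frac{5}{3} + \frac{\left(-3\right) \left(-1\right)}{3}\right) 1 \left(-10\right) = - 3 \left(\frac{5}{3} + \frac{1}{3} \cdot 3\right) 1 \left(-10\right) = - 3 \left(\frac{5}{3} + 1\right) 1 \left(-10\right) = \left(-3\right) \frac{8}{3} \cdot 1 \left(-10\right) = \left(-8\right) 1 \left(-10\right) = \left(-8\right) \left(-10\right) = 80$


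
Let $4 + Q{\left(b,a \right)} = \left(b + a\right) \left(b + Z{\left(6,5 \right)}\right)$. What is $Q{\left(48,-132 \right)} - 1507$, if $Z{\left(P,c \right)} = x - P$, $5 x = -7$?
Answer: $- \frac{24607}{5} \approx -4921.4$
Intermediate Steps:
$x = - \frac{7}{5}$ ($x = \frac{1}{5} \left(-7\right) = - \frac{7}{5} \approx -1.4$)
$Z{\left(P,c \right)} = - \frac{7}{5} - P$
$Q{\left(b,a \right)} = -4 + \left(- \frac{37}{5} + b\right) \left(a + b\right)$ ($Q{\left(b,a \right)} = -4 + \left(b + a\right) \left(b - \frac{37}{5}\right) = -4 + \left(a + b\right) \left(b - \frac{37}{5}\right) = -4 + \left(a + b\right) \left(- \frac{37}{5} + b\right) = -4 + \left(- \frac{37}{5} + b\right) \left(a + b\right)$)
$Q{\left(48,-132 \right)} - 1507 = \left(-4 + 48^{2} - - \frac{4884}{5} - \frac{1776}{5} - 6336\right) - 1507 = \left(-4 + 2304 + \frac{4884}{5} - \frac{1776}{5} - 6336\right) - 1507 = - \frac{17072}{5} - 1507 = - \frac{24607}{5}$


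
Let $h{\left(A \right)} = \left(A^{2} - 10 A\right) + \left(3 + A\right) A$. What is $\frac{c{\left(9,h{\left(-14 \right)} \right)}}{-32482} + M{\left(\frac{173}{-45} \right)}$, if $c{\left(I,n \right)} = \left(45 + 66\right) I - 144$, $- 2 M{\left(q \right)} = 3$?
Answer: $- \frac{24789}{16241} \approx -1.5263$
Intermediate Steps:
$h{\left(A \right)} = A^{2} - 10 A + A \left(3 + A\right)$ ($h{\left(A \right)} = \left(A^{2} - 10 A\right) + A \left(3 + A\right) = A^{2} - 10 A + A \left(3 + A\right)$)
$M{\left(q \right)} = - \frac{3}{2}$ ($M{\left(q \right)} = \left(- \frac{1}{2}\right) 3 = - \frac{3}{2}$)
$c{\left(I,n \right)} = -144 + 111 I$ ($c{\left(I,n \right)} = 111 I - 144 = -144 + 111 I$)
$\frac{c{\left(9,h{\left(-14 \right)} \right)}}{-32482} + M{\left(\frac{173}{-45} \right)} = \frac{-144 + 111 \cdot 9}{-32482} - \frac{3}{2} = \left(-144 + 999\right) \left(- \frac{1}{32482}\right) - \frac{3}{2} = 855 \left(- \frac{1}{32482}\right) - \frac{3}{2} = - \frac{855}{32482} - \frac{3}{2} = - \frac{24789}{16241}$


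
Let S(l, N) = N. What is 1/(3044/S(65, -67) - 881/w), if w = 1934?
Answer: -129578/5946123 ≈ -0.021792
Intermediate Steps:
1/(3044/S(65, -67) - 881/w) = 1/(3044/(-67) - 881/1934) = 1/(3044*(-1/67) - 881*1/1934) = 1/(-3044/67 - 881/1934) = 1/(-5946123/129578) = -129578/5946123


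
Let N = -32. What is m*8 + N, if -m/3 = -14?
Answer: 304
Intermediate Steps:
m = 42 (m = -3*(-14) = 42)
m*8 + N = 42*8 - 32 = 336 - 32 = 304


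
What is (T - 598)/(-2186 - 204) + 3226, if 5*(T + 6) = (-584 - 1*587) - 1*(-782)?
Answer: 38554109/11950 ≈ 3226.3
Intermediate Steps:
T = -419/5 (T = -6 + ((-584 - 1*587) - 1*(-782))/5 = -6 + ((-584 - 587) + 782)/5 = -6 + (-1171 + 782)/5 = -6 + (⅕)*(-389) = -6 - 389/5 = -419/5 ≈ -83.800)
(T - 598)/(-2186 - 204) + 3226 = (-419/5 - 598)/(-2186 - 204) + 3226 = -3409/5/(-2390) + 3226 = -3409/5*(-1/2390) + 3226 = 3409/11950 + 3226 = 38554109/11950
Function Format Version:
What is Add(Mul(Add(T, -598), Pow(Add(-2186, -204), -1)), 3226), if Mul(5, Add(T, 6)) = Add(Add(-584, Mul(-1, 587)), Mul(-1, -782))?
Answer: Rational(38554109, 11950) ≈ 3226.3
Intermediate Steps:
T = Rational(-419, 5) (T = Add(-6, Mul(Rational(1, 5), Add(Add(-584, Mul(-1, 587)), Mul(-1, -782)))) = Add(-6, Mul(Rational(1, 5), Add(Add(-584, -587), 782))) = Add(-6, Mul(Rational(1, 5), Add(-1171, 782))) = Add(-6, Mul(Rational(1, 5), -389)) = Add(-6, Rational(-389, 5)) = Rational(-419, 5) ≈ -83.800)
Add(Mul(Add(T, -598), Pow(Add(-2186, -204), -1)), 3226) = Add(Mul(Add(Rational(-419, 5), -598), Pow(Add(-2186, -204), -1)), 3226) = Add(Mul(Rational(-3409, 5), Pow(-2390, -1)), 3226) = Add(Mul(Rational(-3409, 5), Rational(-1, 2390)), 3226) = Add(Rational(3409, 11950), 3226) = Rational(38554109, 11950)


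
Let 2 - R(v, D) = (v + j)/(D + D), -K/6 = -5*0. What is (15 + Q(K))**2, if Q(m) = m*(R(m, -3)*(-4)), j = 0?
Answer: 225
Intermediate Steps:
K = 0 (K = -(-30)*0 = -6*0 = 0)
R(v, D) = 2 - v/(2*D) (R(v, D) = 2 - (v + 0)/(D + D) = 2 - v/(2*D))
Q(m) = m*(-8 - 2*m/3) (Q(m) = m*((2 - 1/2*m/(-3))*(-4)) = m*((2 - 1/2*m*(-1/3))*(-4)) = m*((2 + m/6)*(-4)) = m*(-8 - 2*m/3))
(15 + Q(K))**2 = (15 - 2/3*0*(12 + 0))**2 = (15 - 2/3*0*12)**2 = (15 + 0)**2 = 15**2 = 225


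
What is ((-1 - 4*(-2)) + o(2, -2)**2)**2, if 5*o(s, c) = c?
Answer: 32041/625 ≈ 51.266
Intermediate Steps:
o(s, c) = c/5
((-1 - 4*(-2)) + o(2, -2)**2)**2 = ((-1 - 4*(-2)) + ((1/5)*(-2))**2)**2 = ((-1 + 8) + (-2/5)**2)**2 = (7 + 4/25)**2 = (179/25)**2 = 32041/625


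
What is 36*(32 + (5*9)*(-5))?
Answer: -6948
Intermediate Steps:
36*(32 + (5*9)*(-5)) = 36*(32 + 45*(-5)) = 36*(32 - 225) = 36*(-193) = -6948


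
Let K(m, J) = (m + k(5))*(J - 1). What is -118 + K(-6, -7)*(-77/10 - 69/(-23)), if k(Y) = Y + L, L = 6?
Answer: 70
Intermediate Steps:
k(Y) = 6 + Y (k(Y) = Y + 6 = 6 + Y)
K(m, J) = (-1 + J)*(11 + m) (K(m, J) = (m + (6 + 5))*(J - 1) = (m + 11)*(-1 + J) = (11 + m)*(-1 + J) = (-1 + J)*(11 + m))
-118 + K(-6, -7)*(-77/10 - 69/(-23)) = -118 + (-11 - 1*(-6) + 11*(-7) - 7*(-6))*(-77/10 - 69/(-23)) = -118 + (-11 + 6 - 77 + 42)*(-77*⅒ - 69*(-1/23)) = -118 - 40*(-77/10 + 3) = -118 - 40*(-47/10) = -118 + 188 = 70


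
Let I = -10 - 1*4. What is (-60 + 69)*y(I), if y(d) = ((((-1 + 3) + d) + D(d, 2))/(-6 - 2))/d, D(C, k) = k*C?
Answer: -45/14 ≈ -3.2143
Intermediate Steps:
I = -14 (I = -10 - 4 = -14)
D(C, k) = C*k
y(d) = (-¼ - 3*d/8)/d (y(d) = ((((-1 + 3) + d) + d*2)/(-6 - 2))/d = (((2 + d) + 2*d)/(-8))/d = ((2 + 3*d)*(-⅛))/d = (-¼ - 3*d/8)/d)
(-60 + 69)*y(I) = (-60 + 69)*((⅛)*(-2 - 3*(-14))/(-14)) = 9*((⅛)*(-1/14)*(-2 + 42)) = 9*((⅛)*(-1/14)*40) = 9*(-5/14) = -45/14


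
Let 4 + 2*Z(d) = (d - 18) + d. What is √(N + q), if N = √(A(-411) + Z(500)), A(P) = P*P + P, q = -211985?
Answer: √(-211985 + √168999) ≈ 459.97*I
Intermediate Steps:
Z(d) = -11 + d (Z(d) = -2 + ((d - 18) + d)/2 = -2 + ((-18 + d) + d)/2 = -2 + (-18 + 2*d)/2 = -2 + (-9 + d) = -11 + d)
A(P) = P + P² (A(P) = P² + P = P + P²)
N = √168999 (N = √(-411*(1 - 411) + (-11 + 500)) = √(-411*(-410) + 489) = √(168510 + 489) = √168999 ≈ 411.09)
√(N + q) = √(√168999 - 211985) = √(-211985 + √168999)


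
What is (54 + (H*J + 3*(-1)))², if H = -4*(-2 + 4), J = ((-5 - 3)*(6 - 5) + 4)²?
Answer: 5929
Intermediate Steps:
J = 16 (J = (-8*1 + 4)² = (-8 + 4)² = (-4)² = 16)
H = -8 (H = -4*2 = -8)
(54 + (H*J + 3*(-1)))² = (54 + (-8*16 + 3*(-1)))² = (54 + (-128 - 3))² = (54 - 131)² = (-77)² = 5929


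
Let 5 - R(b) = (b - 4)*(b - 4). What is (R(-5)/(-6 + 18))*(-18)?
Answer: 114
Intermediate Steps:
R(b) = 5 - (-4 + b)² (R(b) = 5 - (b - 4)*(b - 4) = 5 - (-4 + b)*(-4 + b) = 5 - (-4 + b)²)
(R(-5)/(-6 + 18))*(-18) = ((5 - (-4 - 5)²)/(-6 + 18))*(-18) = ((5 - 1*(-9)²)/12)*(-18) = ((5 - 1*81)*(1/12))*(-18) = ((5 - 81)*(1/12))*(-18) = -76*1/12*(-18) = -19/3*(-18) = 114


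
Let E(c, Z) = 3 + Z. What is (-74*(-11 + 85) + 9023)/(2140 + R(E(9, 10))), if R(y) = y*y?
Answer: 3547/2309 ≈ 1.5362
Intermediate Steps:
R(y) = y²
(-74*(-11 + 85) + 9023)/(2140 + R(E(9, 10))) = (-74*(-11 + 85) + 9023)/(2140 + (3 + 10)²) = (-74*74 + 9023)/(2140 + 13²) = (-5476 + 9023)/(2140 + 169) = 3547/2309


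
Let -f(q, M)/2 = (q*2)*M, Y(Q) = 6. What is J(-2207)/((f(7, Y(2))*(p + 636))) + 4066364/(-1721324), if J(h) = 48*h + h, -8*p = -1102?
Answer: -12229911251/7991246670 ≈ -1.5304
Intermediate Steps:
p = 551/4 (p = -⅛*(-1102) = 551/4 ≈ 137.75)
f(q, M) = -4*M*q (f(q, M) = -2*q*2*M = -2*2*q*M = -4*M*q)
J(h) = 49*h
J(-2207)/((f(7, Y(2))*(p + 636))) + 4066364/(-1721324) = (49*(-2207))/(((-4*6*7)*(551/4 + 636))) + 4066364/(-1721324) = -108143/((-168*3095/4)) + 4066364*(-1/1721324) = -108143/(-129990) - 1016591/430331 = -108143*(-1/129990) - 1016591/430331 = 15449/18570 - 1016591/430331 = -12229911251/7991246670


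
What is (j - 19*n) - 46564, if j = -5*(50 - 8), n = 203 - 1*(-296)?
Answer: -56255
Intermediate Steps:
n = 499 (n = 203 + 296 = 499)
j = -210 (j = -5*42 = -210)
(j - 19*n) - 46564 = (-210 - 19*499) - 46564 = (-210 - 9481) - 46564 = -9691 - 46564 = -56255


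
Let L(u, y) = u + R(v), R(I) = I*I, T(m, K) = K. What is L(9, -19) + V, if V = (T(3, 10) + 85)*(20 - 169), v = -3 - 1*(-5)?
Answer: -14142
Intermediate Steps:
v = 2 (v = -3 + 5 = 2)
R(I) = I²
V = -14155 (V = (10 + 85)*(20 - 169) = 95*(-149) = -14155)
L(u, y) = 4 + u (L(u, y) = u + 2² = u + 4 = 4 + u)
L(9, -19) + V = (4 + 9) - 14155 = 13 - 14155 = -14142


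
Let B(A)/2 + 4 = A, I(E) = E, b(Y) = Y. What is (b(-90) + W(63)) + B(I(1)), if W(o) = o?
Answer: -33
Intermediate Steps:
B(A) = -8 + 2*A
(b(-90) + W(63)) + B(I(1)) = (-90 + 63) + (-8 + 2*1) = -27 + (-8 + 2) = -27 - 6 = -33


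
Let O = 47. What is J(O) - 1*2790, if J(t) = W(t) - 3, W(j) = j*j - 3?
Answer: -587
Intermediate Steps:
W(j) = -3 + j² (W(j) = j² - 3 = -3 + j²)
J(t) = -6 + t² (J(t) = (-3 + t²) - 3 = -6 + t²)
J(O) - 1*2790 = (-6 + 47²) - 1*2790 = (-6 + 2209) - 2790 = 2203 - 2790 = -587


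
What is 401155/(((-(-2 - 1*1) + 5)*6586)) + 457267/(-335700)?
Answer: 27643812451/4421840400 ≈ 6.2517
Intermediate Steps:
401155/(((-(-2 - 1*1) + 5)*6586)) + 457267/(-335700) = 401155/(((-(-2 - 1) + 5)*6586)) + 457267*(-1/335700) = 401155/(((-1*(-3) + 5)*6586)) - 457267/335700 = 401155/(((3 + 5)*6586)) - 457267/335700 = 401155/((8*6586)) - 457267/335700 = 401155/52688 - 457267/335700 = 27643812451/4421840400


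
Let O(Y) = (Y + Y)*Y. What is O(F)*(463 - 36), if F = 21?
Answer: 376614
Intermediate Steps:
O(Y) = 2*Y² (O(Y) = (2*Y)*Y = 2*Y²)
O(F)*(463 - 36) = (2*21²)*(463 - 36) = (2*441)*427 = 882*427 = 376614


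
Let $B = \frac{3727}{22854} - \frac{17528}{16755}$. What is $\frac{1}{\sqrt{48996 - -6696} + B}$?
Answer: $\frac{94030341545270}{5930155802340669223} + \frac{10861243290245400 \sqrt{1547}}{100812648639791376791} \approx 0.0042534$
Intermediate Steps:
$B = - \frac{37571003}{42546530}$ ($B = 3727 \cdot \frac{1}{22854} - \frac{17528}{16755} = \frac{3727}{22854} - \frac{17528}{16755} = - \frac{37571003}{42546530} \approx -0.88306$)
$\frac{1}{\sqrt{48996 - -6696} + B} = \frac{1}{\sqrt{48996 - -6696} - \frac{37571003}{42546530}} = \frac{1}{\sqrt{48996 + 6696} - \frac{37571003}{42546530}} = \frac{1}{\sqrt{55692} - \frac{37571003}{42546530}} = \frac{1}{6 \sqrt{1547} - \frac{37571003}{42546530}} = \frac{1}{- \frac{37571003}{42546530} + 6 \sqrt{1547}}$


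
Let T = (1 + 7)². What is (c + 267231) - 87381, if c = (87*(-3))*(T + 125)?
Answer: 130521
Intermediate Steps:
T = 64 (T = 8² = 64)
c = -49329 (c = (87*(-3))*(64 + 125) = -261*189 = -49329)
(c + 267231) - 87381 = (-49329 + 267231) - 87381 = 217902 - 87381 = 130521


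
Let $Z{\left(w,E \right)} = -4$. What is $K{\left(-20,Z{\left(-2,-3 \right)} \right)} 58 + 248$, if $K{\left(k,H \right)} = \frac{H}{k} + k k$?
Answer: $\frac{117298}{5} \approx 23460.0$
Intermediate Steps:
$K{\left(k,H \right)} = k^{2} + \frac{H}{k}$ ($K{\left(k,H \right)} = \frac{H}{k} + k^{2} = k^{2} + \frac{H}{k}$)
$K{\left(-20,Z{\left(-2,-3 \right)} \right)} 58 + 248 = \frac{-4 + \left(-20\right)^{3}}{-20} \cdot 58 + 248 = - \frac{-4 - 8000}{20} \cdot 58 + 248 = \left(- \frac{1}{20}\right) \left(-8004\right) 58 + 248 = \frac{2001}{5} \cdot 58 + 248 = \frac{116058}{5} + 248 = \frac{117298}{5}$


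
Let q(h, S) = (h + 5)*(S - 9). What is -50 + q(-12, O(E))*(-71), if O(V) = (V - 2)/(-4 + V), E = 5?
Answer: -3032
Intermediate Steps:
O(V) = (-2 + V)/(-4 + V)
q(h, S) = (-9 + S)*(5 + h) (q(h, S) = (5 + h)*(-9 + S) = (-9 + S)*(5 + h))
-50 + q(-12, O(E))*(-71) = -50 + (-45 - 9*(-12) + 5*((-2 + 5)/(-4 + 5)) + ((-2 + 5)/(-4 + 5))*(-12))*(-71) = -50 + (-45 + 108 + 5*(3/1) + (3/1)*(-12))*(-71) = -50 + (-45 + 108 + 5*(1*3) + (1*3)*(-12))*(-71) = -50 + (-45 + 108 + 5*3 + 3*(-12))*(-71) = -50 + (-45 + 108 + 15 - 36)*(-71) = -50 + 42*(-71) = -50 - 2982 = -3032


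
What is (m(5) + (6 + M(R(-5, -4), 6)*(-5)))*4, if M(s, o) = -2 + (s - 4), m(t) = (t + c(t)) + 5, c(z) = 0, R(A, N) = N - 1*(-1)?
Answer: 244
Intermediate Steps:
R(A, N) = 1 + N (R(A, N) = N + 1 = 1 + N)
m(t) = 5 + t (m(t) = (t + 0) + 5 = t + 5 = 5 + t)
M(s, o) = -6 + s (M(s, o) = -2 + (-4 + s) = -6 + s)
(m(5) + (6 + M(R(-5, -4), 6)*(-5)))*4 = ((5 + 5) + (6 + (-6 + (1 - 4))*(-5)))*4 = (10 + (6 + (-6 - 3)*(-5)))*4 = (10 + (6 - 9*(-5)))*4 = (10 + (6 + 45))*4 = (10 + 51)*4 = 61*4 = 244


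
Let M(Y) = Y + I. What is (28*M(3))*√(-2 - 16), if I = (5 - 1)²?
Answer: 1596*I*√2 ≈ 2257.1*I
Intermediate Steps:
I = 16 (I = 4² = 16)
M(Y) = 16 + Y (M(Y) = Y + 16 = 16 + Y)
(28*M(3))*√(-2 - 16) = (28*(16 + 3))*√(-2 - 16) = (28*19)*√(-18) = 532*(3*I*√2) = 1596*I*√2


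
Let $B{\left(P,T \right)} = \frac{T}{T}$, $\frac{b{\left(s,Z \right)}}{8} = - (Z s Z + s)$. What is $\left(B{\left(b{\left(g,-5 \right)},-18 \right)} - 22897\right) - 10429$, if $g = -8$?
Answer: $-33325$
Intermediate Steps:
$b{\left(s,Z \right)} = - 8 s - 8 s Z^{2}$ ($b{\left(s,Z \right)} = 8 \left(- (Z s Z + s)\right) = 8 \left(- (s Z^{2} + s)\right) = 8 \left(- (s + s Z^{2})\right) = 8 \left(- s - s Z^{2}\right) = - 8 s - 8 s Z^{2}$)
$B{\left(P,T \right)} = 1$
$\left(B{\left(b{\left(g,-5 \right)},-18 \right)} - 22897\right) - 10429 = \left(1 - 22897\right) - 10429 = -22896 - 10429 = -33325$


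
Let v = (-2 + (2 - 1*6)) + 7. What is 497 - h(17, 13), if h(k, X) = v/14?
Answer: 6957/14 ≈ 496.93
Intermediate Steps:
v = 1 (v = (-2 + (2 - 6)) + 7 = (-2 - 4) + 7 = -6 + 7 = 1)
h(k, X) = 1/14
497 - h(17, 13) = 497 - 1*1/14 = 497 - 1/14 = 6957/14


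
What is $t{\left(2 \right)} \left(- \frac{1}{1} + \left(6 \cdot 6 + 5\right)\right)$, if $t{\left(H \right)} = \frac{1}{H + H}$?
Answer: $10$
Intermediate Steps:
$t{\left(H \right)} = \frac{1}{2 H}$
$t{\left(2 \right)} \left(- \frac{1}{1} + \left(6 \cdot 6 + 5\right)\right) = \frac{1}{2 \cdot 2} \left(- \frac{1}{1} + \left(6 \cdot 6 + 5\right)\right) = \frac{1}{2} \cdot \frac{1}{2} \left(- 1 \cdot 1 + \left(36 + 5\right)\right) = \frac{\left(-1\right) 1 + 41}{4} = \frac{-1 + 41}{4} = \frac{1}{4} \cdot 40 = 10$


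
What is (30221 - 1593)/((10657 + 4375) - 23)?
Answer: 28628/15009 ≈ 1.9074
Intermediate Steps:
(30221 - 1593)/((10657 + 4375) - 23) = 28628/(15032 - 23) = 28628/15009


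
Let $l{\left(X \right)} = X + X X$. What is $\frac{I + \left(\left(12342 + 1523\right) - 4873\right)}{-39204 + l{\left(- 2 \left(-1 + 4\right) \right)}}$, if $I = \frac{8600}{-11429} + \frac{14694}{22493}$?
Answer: $- \frac{385261731825}{1678426332913} \approx -0.22954$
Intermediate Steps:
$l{\left(X \right)} = X + X^{2}$
$I = - \frac{25502074}{257072497}$ ($I = 8600 \left(- \frac{1}{11429}\right) + 14694 \cdot \frac{1}{22493} = - \frac{8600}{11429} + \frac{14694}{22493} = - \frac{25502074}{257072497} \approx -0.099202$)
$\frac{I + \left(\left(12342 + 1523\right) - 4873\right)}{-39204 + l{\left(- 2 \left(-1 + 4\right) \right)}} = \frac{- \frac{25502074}{257072497} + \left(\left(12342 + 1523\right) - 4873\right)}{-39204 + - 2 \left(-1 + 4\right) \left(1 - 2 \left(-1 + 4\right)\right)} = \frac{- \frac{25502074}{257072497} + \left(13865 - 4873\right)}{-39204 + \left(-2\right) 3 \left(1 - 6\right)} = \frac{- \frac{25502074}{257072497} + 8992}{-39204 - 6 \left(1 - 6\right)} = \frac{2311570390950}{257072497 \left(-39204 - -30\right)} = \frac{2311570390950}{257072497 \left(-39204 + 30\right)} = \frac{2311570390950}{257072497 \left(-39174\right)} = \frac{2311570390950}{257072497} \left(- \frac{1}{39174}\right) = - \frac{385261731825}{1678426332913}$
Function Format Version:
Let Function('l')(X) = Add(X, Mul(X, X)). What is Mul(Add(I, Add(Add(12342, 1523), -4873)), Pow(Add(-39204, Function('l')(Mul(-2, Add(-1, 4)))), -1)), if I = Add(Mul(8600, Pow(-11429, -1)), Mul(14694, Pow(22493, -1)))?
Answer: Rational(-385261731825, 1678426332913) ≈ -0.22954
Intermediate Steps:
Function('l')(X) = Add(X, Pow(X, 2))
I = Rational(-25502074, 257072497) (I = Add(Mul(8600, Rational(-1, 11429)), Mul(14694, Rational(1, 22493))) = Add(Rational(-8600, 11429), Rational(14694, 22493)) = Rational(-25502074, 257072497) ≈ -0.099202)
Mul(Add(I, Add(Add(12342, 1523), -4873)), Pow(Add(-39204, Function('l')(Mul(-2, Add(-1, 4)))), -1)) = Mul(Add(Rational(-25502074, 257072497), Add(Add(12342, 1523), -4873)), Pow(Add(-39204, Mul(Mul(-2, Add(-1, 4)), Add(1, Mul(-2, Add(-1, 4))))), -1)) = Mul(Add(Rational(-25502074, 257072497), Add(13865, -4873)), Pow(Add(-39204, Mul(Mul(-2, 3), Add(1, Mul(-2, 3)))), -1)) = Mul(Add(Rational(-25502074, 257072497), 8992), Pow(Add(-39204, Mul(-6, Add(1, -6))), -1)) = Mul(Rational(2311570390950, 257072497), Pow(Add(-39204, Mul(-6, -5)), -1)) = Mul(Rational(2311570390950, 257072497), Pow(Add(-39204, 30), -1)) = Mul(Rational(2311570390950, 257072497), Pow(-39174, -1)) = Mul(Rational(2311570390950, 257072497), Rational(-1, 39174)) = Rational(-385261731825, 1678426332913)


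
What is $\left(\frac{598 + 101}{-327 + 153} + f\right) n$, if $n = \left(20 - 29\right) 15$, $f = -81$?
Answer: $\frac{665685}{58} \approx 11477.0$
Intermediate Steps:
$n = -135$ ($n = \left(20 - 29\right) 15 = \left(-9\right) 15 = -135$)
$\left(\frac{598 + 101}{-327 + 153} + f\right) n = \left(\frac{598 + 101}{-327 + 153} - 81\right) \left(-135\right) = \left(\frac{699}{-174} - 81\right) \left(-135\right) = \left(699 \left(- \frac{1}{174}\right) - 81\right) \left(-135\right) = \left(- \frac{233}{58} - 81\right) \left(-135\right) = \left(- \frac{4931}{58}\right) \left(-135\right) = \frac{665685}{58}$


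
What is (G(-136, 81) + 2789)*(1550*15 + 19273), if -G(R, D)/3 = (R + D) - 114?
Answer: 140155808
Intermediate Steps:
G(R, D) = 342 - 3*D - 3*R (G(R, D) = -3*((R + D) - 114) = -3*((D + R) - 114) = -3*(-114 + D + R) = 342 - 3*D - 3*R)
(G(-136, 81) + 2789)*(1550*15 + 19273) = ((342 - 3*81 - 3*(-136)) + 2789)*(1550*15 + 19273) = ((342 - 243 + 408) + 2789)*(23250 + 19273) = (507 + 2789)*42523 = 3296*42523 = 140155808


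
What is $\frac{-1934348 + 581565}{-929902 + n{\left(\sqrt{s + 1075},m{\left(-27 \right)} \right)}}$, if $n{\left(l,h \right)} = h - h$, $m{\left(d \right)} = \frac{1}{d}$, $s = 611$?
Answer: $\frac{1352783}{929902} \approx 1.4548$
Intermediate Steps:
$n{\left(l,h \right)} = 0$
$\frac{-1934348 + 581565}{-929902 + n{\left(\sqrt{s + 1075},m{\left(-27 \right)} \right)}} = \frac{-1934348 + 581565}{-929902 + 0} = - \frac{1352783}{-929902} = \left(-1352783\right) \left(- \frac{1}{929902}\right) = \frac{1352783}{929902}$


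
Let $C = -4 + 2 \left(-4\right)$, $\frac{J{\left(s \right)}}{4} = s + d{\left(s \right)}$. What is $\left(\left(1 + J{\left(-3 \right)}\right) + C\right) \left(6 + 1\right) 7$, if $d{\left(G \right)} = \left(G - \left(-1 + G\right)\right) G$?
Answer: $-1715$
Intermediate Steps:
$d{\left(G \right)} = G$ ($d{\left(G \right)} = 1 G = G$)
$J{\left(s \right)} = 8 s$ ($J{\left(s \right)} = 4 \left(s + s\right) = 4 \cdot 2 s = 8 s$)
$C = -12$ ($C = -4 - 8 = -12$)
$\left(\left(1 + J{\left(-3 \right)}\right) + C\right) \left(6 + 1\right) 7 = \left(\left(1 + 8 \left(-3\right)\right) - 12\right) \left(6 + 1\right) 7 = \left(\left(1 - 24\right) - 12\right) 7 \cdot 7 = \left(-23 - 12\right) 7 \cdot 7 = \left(-35\right) 7 \cdot 7 = \left(-245\right) 7 = -1715$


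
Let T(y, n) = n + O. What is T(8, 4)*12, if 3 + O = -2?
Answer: -12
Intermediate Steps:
O = -5 (O = -3 - 2 = -5)
T(y, n) = -5 + n (T(y, n) = n - 5 = -5 + n)
T(8, 4)*12 = (-5 + 4)*12 = -1*12 = -12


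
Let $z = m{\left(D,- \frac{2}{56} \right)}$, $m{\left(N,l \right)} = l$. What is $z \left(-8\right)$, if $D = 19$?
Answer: $\frac{2}{7} \approx 0.28571$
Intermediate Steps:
$z = - \frac{1}{28}$ ($z = - \frac{2}{56} = \left(-2\right) \frac{1}{56} = - \frac{1}{28} \approx -0.035714$)
$z \left(-8\right) = \left(- \frac{1}{28}\right) \left(-8\right) = \frac{2}{7}$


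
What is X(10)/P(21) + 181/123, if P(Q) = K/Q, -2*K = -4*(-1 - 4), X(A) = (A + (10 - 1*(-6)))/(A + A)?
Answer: -15479/12300 ≈ -1.2585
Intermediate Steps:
X(A) = (16 + A)/(2*A) (X(A) = (A + (10 + 6))/((2*A)) = (A + 16)*(1/(2*A)) = (16 + A)*(1/(2*A)) = (16 + A)/(2*A))
K = -10 (K = -(-2)*(-1 - 4) = -(-2)*(-5) = -1/2*20 = -10)
P(Q) = -10/Q
X(10)/P(21) + 181/123 = ((1/2)*(16 + 10)/10)/((-10/21)) + 181/123 = ((1/2)*(1/10)*26)/((-10*1/21)) + 181*(1/123) = 13/(10*(-10/21)) + 181/123 = (13/10)*(-21/10) + 181/123 = -273/100 + 181/123 = -15479/12300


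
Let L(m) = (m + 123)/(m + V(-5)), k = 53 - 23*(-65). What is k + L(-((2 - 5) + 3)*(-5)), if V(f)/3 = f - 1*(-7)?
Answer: 3137/2 ≈ 1568.5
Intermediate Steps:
V(f) = 21 + 3*f (V(f) = 3*(f - 1*(-7)) = 3*(f + 7) = 3*(7 + f) = 21 + 3*f)
k = 1548 (k = 53 + 1495 = 1548)
L(m) = (123 + m)/(6 + m) (L(m) = (m + 123)/(m + (21 + 3*(-5))) = (123 + m)/(m + (21 - 15)) = (123 + m)/(m + 6) = (123 + m)/(6 + m))
k + L(-((2 - 5) + 3)*(-5)) = 1548 + (123 - ((2 - 5) + 3)*(-5))/(6 - ((2 - 5) + 3)*(-5)) = 1548 + (123 - (-3 + 3)*(-5))/(6 - (-3 + 3)*(-5)) = 1548 + (123 - 1*0*(-5))/(6 - 1*0*(-5)) = 1548 + (123 + 0*(-5))/(6 + 0*(-5)) = 1548 + (123 + 0)/(6 + 0) = 1548 + 123/6 = 1548 + (1/6)*123 = 1548 + 41/2 = 3137/2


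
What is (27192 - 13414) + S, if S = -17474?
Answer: -3696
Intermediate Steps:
(27192 - 13414) + S = (27192 - 13414) - 17474 = 13778 - 17474 = -3696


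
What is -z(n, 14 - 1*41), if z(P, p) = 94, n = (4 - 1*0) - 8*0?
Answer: -94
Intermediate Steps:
n = 4 (n = (4 + 0) + 0 = 4 + 0 = 4)
-z(n, 14 - 1*41) = -1*94 = -94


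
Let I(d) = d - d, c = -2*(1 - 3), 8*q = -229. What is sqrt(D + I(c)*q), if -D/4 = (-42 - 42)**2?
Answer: 168*I ≈ 168.0*I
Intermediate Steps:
q = -229/8 (q = (1/8)*(-229) = -229/8 ≈ -28.625)
c = 4 (c = -2*(-2) = 4)
D = -28224 (D = -4*(-42 - 42)**2 = -4*(-84)**2 = -4*7056 = -28224)
I(d) = 0
sqrt(D + I(c)*q) = sqrt(-28224 + 0*(-229/8)) = sqrt(-28224 + 0) = sqrt(-28224) = 168*I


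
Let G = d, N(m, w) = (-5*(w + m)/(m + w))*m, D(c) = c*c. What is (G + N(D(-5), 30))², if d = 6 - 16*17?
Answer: 152881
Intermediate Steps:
D(c) = c²
d = -266 (d = 6 - 272 = -266)
N(m, w) = -5*m (N(m, w) = (-5*(m + w)/(m + w))*m = (-5*1)*m = -5*m)
G = -266
(G + N(D(-5), 30))² = (-266 - 5*(-5)²)² = (-266 - 5*25)² = (-266 - 125)² = (-391)² = 152881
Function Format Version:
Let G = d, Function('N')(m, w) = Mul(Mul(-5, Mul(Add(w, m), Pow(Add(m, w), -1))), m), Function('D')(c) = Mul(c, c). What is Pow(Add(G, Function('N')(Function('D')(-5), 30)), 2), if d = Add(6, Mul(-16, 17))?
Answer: 152881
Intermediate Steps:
Function('D')(c) = Pow(c, 2)
d = -266 (d = Add(6, -272) = -266)
Function('N')(m, w) = Mul(-5, m) (Function('N')(m, w) = Mul(Mul(-5, Mul(Add(m, w), Pow(Add(m, w), -1))), m) = Mul(Mul(-5, 1), m) = Mul(-5, m))
G = -266
Pow(Add(G, Function('N')(Function('D')(-5), 30)), 2) = Pow(Add(-266, Mul(-5, Pow(-5, 2))), 2) = Pow(Add(-266, Mul(-5, 25)), 2) = Pow(Add(-266, -125), 2) = Pow(-391, 2) = 152881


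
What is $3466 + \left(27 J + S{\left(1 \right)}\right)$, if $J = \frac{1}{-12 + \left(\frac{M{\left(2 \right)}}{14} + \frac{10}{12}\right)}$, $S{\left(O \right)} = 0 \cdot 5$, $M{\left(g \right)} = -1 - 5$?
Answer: $\frac{1686808}{487} \approx 3463.7$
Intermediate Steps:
$M{\left(g \right)} = -6$
$S{\left(O \right)} = 0$
$J = - \frac{42}{487}$ ($J = \frac{1}{-12 + \left(- \frac{6}{14} + \frac{10}{12}\right)} = \frac{1}{-12 + \left(\left(-6\right) \frac{1}{14} + 10 \cdot \frac{1}{12}\right)} = \frac{1}{-12 + \left(- \frac{3}{7} + \frac{5}{6}\right)} = \frac{1}{-12 + \frac{17}{42}} = \frac{1}{- \frac{487}{42}} = - \frac{42}{487} \approx -0.086242$)
$3466 + \left(27 J + S{\left(1 \right)}\right) = 3466 + \left(27 \left(- \frac{42}{487}\right) + 0\right) = 3466 + \left(- \frac{1134}{487} + 0\right) = 3466 - \frac{1134}{487} = \frac{1686808}{487}$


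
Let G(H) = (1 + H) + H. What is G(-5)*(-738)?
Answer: 6642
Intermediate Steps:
G(H) = 1 + 2*H
G(-5)*(-738) = (1 + 2*(-5))*(-738) = (1 - 10)*(-738) = -9*(-738) = 6642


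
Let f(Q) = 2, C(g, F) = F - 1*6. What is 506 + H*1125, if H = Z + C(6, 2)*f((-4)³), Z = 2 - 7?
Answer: -14119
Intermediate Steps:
C(g, F) = -6 + F (C(g, F) = F - 6 = -6 + F)
Z = -5
H = -13 (H = -5 + (-6 + 2)*2 = -5 - 4*2 = -5 - 8 = -13)
506 + H*1125 = 506 - 13*1125 = 506 - 14625 = -14119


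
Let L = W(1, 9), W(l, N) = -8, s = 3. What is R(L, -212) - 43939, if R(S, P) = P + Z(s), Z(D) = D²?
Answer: -44142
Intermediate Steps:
L = -8
R(S, P) = 9 + P (R(S, P) = P + 3² = P + 9 = 9 + P)
R(L, -212) - 43939 = (9 - 212) - 43939 = -203 - 43939 = -44142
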